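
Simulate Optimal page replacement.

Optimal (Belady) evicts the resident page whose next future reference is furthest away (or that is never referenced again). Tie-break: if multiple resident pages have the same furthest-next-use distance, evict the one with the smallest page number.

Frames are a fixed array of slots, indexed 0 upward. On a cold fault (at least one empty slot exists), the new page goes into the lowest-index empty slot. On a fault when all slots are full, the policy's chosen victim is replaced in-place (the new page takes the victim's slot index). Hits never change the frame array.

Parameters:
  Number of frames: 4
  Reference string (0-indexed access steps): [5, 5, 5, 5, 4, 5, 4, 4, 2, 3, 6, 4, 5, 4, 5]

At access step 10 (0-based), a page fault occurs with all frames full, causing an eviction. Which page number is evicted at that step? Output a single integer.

Answer: 2

Derivation:
Step 0: ref 5 -> FAULT, frames=[5,-,-,-]
Step 1: ref 5 -> HIT, frames=[5,-,-,-]
Step 2: ref 5 -> HIT, frames=[5,-,-,-]
Step 3: ref 5 -> HIT, frames=[5,-,-,-]
Step 4: ref 4 -> FAULT, frames=[5,4,-,-]
Step 5: ref 5 -> HIT, frames=[5,4,-,-]
Step 6: ref 4 -> HIT, frames=[5,4,-,-]
Step 7: ref 4 -> HIT, frames=[5,4,-,-]
Step 8: ref 2 -> FAULT, frames=[5,4,2,-]
Step 9: ref 3 -> FAULT, frames=[5,4,2,3]
Step 10: ref 6 -> FAULT, evict 2, frames=[5,4,6,3]
At step 10: evicted page 2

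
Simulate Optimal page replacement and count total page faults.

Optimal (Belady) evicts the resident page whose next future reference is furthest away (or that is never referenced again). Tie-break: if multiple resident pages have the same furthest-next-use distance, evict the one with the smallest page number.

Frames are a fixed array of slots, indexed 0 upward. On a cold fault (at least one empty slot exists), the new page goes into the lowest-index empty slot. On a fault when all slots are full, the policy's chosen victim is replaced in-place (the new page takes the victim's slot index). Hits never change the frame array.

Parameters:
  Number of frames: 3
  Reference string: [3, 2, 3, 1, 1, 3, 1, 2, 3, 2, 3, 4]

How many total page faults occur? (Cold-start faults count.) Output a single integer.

Step 0: ref 3 → FAULT, frames=[3,-,-]
Step 1: ref 2 → FAULT, frames=[3,2,-]
Step 2: ref 3 → HIT, frames=[3,2,-]
Step 3: ref 1 → FAULT, frames=[3,2,1]
Step 4: ref 1 → HIT, frames=[3,2,1]
Step 5: ref 3 → HIT, frames=[3,2,1]
Step 6: ref 1 → HIT, frames=[3,2,1]
Step 7: ref 2 → HIT, frames=[3,2,1]
Step 8: ref 3 → HIT, frames=[3,2,1]
Step 9: ref 2 → HIT, frames=[3,2,1]
Step 10: ref 3 → HIT, frames=[3,2,1]
Step 11: ref 4 → FAULT (evict 1), frames=[3,2,4]
Total faults: 4

Answer: 4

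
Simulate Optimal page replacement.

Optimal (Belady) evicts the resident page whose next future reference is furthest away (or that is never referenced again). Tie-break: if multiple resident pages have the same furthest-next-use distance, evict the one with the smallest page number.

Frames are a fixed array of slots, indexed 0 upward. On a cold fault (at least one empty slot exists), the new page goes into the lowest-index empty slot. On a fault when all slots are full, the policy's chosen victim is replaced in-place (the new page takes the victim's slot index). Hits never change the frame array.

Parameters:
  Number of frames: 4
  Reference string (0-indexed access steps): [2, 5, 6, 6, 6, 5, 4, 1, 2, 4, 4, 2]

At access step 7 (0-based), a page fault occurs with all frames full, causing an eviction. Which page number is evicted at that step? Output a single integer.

Step 0: ref 2 -> FAULT, frames=[2,-,-,-]
Step 1: ref 5 -> FAULT, frames=[2,5,-,-]
Step 2: ref 6 -> FAULT, frames=[2,5,6,-]
Step 3: ref 6 -> HIT, frames=[2,5,6,-]
Step 4: ref 6 -> HIT, frames=[2,5,6,-]
Step 5: ref 5 -> HIT, frames=[2,5,6,-]
Step 6: ref 4 -> FAULT, frames=[2,5,6,4]
Step 7: ref 1 -> FAULT, evict 5, frames=[2,1,6,4]
At step 7: evicted page 5

Answer: 5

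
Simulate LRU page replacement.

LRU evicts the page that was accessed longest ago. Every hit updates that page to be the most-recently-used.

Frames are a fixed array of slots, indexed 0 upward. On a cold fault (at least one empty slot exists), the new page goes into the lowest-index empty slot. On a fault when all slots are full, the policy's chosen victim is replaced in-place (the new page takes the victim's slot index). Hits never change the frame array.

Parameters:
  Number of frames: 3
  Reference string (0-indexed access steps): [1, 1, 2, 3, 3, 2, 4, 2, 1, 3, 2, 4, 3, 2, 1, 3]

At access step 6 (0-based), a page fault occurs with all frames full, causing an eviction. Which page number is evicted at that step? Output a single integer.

Answer: 1

Derivation:
Step 0: ref 1 -> FAULT, frames=[1,-,-]
Step 1: ref 1 -> HIT, frames=[1,-,-]
Step 2: ref 2 -> FAULT, frames=[1,2,-]
Step 3: ref 3 -> FAULT, frames=[1,2,3]
Step 4: ref 3 -> HIT, frames=[1,2,3]
Step 5: ref 2 -> HIT, frames=[1,2,3]
Step 6: ref 4 -> FAULT, evict 1, frames=[4,2,3]
At step 6: evicted page 1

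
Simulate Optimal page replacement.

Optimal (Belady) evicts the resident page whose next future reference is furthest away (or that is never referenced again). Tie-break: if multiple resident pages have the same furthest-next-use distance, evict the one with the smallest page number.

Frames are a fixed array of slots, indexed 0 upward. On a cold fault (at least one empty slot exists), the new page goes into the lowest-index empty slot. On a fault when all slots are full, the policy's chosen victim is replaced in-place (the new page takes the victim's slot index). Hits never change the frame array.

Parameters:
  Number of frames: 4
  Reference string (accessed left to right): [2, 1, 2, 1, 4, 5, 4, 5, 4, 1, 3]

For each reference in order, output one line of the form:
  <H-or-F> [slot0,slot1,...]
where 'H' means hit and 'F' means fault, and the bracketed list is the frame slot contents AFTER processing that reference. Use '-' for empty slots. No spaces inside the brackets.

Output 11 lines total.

F [2,-,-,-]
F [2,1,-,-]
H [2,1,-,-]
H [2,1,-,-]
F [2,1,4,-]
F [2,1,4,5]
H [2,1,4,5]
H [2,1,4,5]
H [2,1,4,5]
H [2,1,4,5]
F [2,3,4,5]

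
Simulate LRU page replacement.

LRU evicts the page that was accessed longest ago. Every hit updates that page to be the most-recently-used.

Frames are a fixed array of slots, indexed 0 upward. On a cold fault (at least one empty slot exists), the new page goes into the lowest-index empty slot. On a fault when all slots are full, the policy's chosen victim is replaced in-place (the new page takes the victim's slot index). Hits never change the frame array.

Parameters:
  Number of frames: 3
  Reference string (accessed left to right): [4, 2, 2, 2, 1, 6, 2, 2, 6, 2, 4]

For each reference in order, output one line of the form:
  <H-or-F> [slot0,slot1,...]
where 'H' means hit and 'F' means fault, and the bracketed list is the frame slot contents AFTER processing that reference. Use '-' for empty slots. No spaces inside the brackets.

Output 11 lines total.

F [4,-,-]
F [4,2,-]
H [4,2,-]
H [4,2,-]
F [4,2,1]
F [6,2,1]
H [6,2,1]
H [6,2,1]
H [6,2,1]
H [6,2,1]
F [6,2,4]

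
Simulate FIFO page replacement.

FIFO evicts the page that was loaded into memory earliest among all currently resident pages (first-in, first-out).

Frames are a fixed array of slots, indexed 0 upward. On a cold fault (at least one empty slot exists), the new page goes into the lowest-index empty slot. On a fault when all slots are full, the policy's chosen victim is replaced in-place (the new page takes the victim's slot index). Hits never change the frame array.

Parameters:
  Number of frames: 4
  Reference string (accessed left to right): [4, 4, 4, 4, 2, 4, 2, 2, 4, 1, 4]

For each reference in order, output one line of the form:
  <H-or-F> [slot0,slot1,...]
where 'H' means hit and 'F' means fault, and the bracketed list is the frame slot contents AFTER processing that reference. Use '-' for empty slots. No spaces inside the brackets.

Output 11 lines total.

F [4,-,-,-]
H [4,-,-,-]
H [4,-,-,-]
H [4,-,-,-]
F [4,2,-,-]
H [4,2,-,-]
H [4,2,-,-]
H [4,2,-,-]
H [4,2,-,-]
F [4,2,1,-]
H [4,2,1,-]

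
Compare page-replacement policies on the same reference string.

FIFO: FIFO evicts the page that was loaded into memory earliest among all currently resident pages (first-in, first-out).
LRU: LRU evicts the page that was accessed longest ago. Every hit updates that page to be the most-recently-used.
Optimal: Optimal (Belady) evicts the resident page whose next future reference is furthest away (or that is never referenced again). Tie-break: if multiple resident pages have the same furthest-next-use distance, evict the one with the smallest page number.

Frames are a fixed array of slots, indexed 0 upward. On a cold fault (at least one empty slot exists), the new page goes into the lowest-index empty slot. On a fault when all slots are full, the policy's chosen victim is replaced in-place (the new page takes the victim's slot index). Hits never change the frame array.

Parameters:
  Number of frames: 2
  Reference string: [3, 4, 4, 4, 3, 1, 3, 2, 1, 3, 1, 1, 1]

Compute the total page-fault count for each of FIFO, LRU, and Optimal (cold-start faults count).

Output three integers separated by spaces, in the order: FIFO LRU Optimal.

Answer: 7 6 5

Derivation:
--- FIFO ---
  step 0: ref 3 -> FAULT, frames=[3,-] (faults so far: 1)
  step 1: ref 4 -> FAULT, frames=[3,4] (faults so far: 2)
  step 2: ref 4 -> HIT, frames=[3,4] (faults so far: 2)
  step 3: ref 4 -> HIT, frames=[3,4] (faults so far: 2)
  step 4: ref 3 -> HIT, frames=[3,4] (faults so far: 2)
  step 5: ref 1 -> FAULT, evict 3, frames=[1,4] (faults so far: 3)
  step 6: ref 3 -> FAULT, evict 4, frames=[1,3] (faults so far: 4)
  step 7: ref 2 -> FAULT, evict 1, frames=[2,3] (faults so far: 5)
  step 8: ref 1 -> FAULT, evict 3, frames=[2,1] (faults so far: 6)
  step 9: ref 3 -> FAULT, evict 2, frames=[3,1] (faults so far: 7)
  step 10: ref 1 -> HIT, frames=[3,1] (faults so far: 7)
  step 11: ref 1 -> HIT, frames=[3,1] (faults so far: 7)
  step 12: ref 1 -> HIT, frames=[3,1] (faults so far: 7)
  FIFO total faults: 7
--- LRU ---
  step 0: ref 3 -> FAULT, frames=[3,-] (faults so far: 1)
  step 1: ref 4 -> FAULT, frames=[3,4] (faults so far: 2)
  step 2: ref 4 -> HIT, frames=[3,4] (faults so far: 2)
  step 3: ref 4 -> HIT, frames=[3,4] (faults so far: 2)
  step 4: ref 3 -> HIT, frames=[3,4] (faults so far: 2)
  step 5: ref 1 -> FAULT, evict 4, frames=[3,1] (faults so far: 3)
  step 6: ref 3 -> HIT, frames=[3,1] (faults so far: 3)
  step 7: ref 2 -> FAULT, evict 1, frames=[3,2] (faults so far: 4)
  step 8: ref 1 -> FAULT, evict 3, frames=[1,2] (faults so far: 5)
  step 9: ref 3 -> FAULT, evict 2, frames=[1,3] (faults so far: 6)
  step 10: ref 1 -> HIT, frames=[1,3] (faults so far: 6)
  step 11: ref 1 -> HIT, frames=[1,3] (faults so far: 6)
  step 12: ref 1 -> HIT, frames=[1,3] (faults so far: 6)
  LRU total faults: 6
--- Optimal ---
  step 0: ref 3 -> FAULT, frames=[3,-] (faults so far: 1)
  step 1: ref 4 -> FAULT, frames=[3,4] (faults so far: 2)
  step 2: ref 4 -> HIT, frames=[3,4] (faults so far: 2)
  step 3: ref 4 -> HIT, frames=[3,4] (faults so far: 2)
  step 4: ref 3 -> HIT, frames=[3,4] (faults so far: 2)
  step 5: ref 1 -> FAULT, evict 4, frames=[3,1] (faults so far: 3)
  step 6: ref 3 -> HIT, frames=[3,1] (faults so far: 3)
  step 7: ref 2 -> FAULT, evict 3, frames=[2,1] (faults so far: 4)
  step 8: ref 1 -> HIT, frames=[2,1] (faults so far: 4)
  step 9: ref 3 -> FAULT, evict 2, frames=[3,1] (faults so far: 5)
  step 10: ref 1 -> HIT, frames=[3,1] (faults so far: 5)
  step 11: ref 1 -> HIT, frames=[3,1] (faults so far: 5)
  step 12: ref 1 -> HIT, frames=[3,1] (faults so far: 5)
  Optimal total faults: 5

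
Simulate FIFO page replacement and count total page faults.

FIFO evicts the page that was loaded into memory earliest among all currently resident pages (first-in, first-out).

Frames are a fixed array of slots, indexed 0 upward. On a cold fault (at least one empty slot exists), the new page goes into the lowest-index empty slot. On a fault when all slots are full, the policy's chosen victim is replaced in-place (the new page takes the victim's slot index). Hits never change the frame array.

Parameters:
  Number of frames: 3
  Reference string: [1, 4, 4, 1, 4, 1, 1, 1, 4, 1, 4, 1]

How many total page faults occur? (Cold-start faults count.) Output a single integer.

Step 0: ref 1 → FAULT, frames=[1,-,-]
Step 1: ref 4 → FAULT, frames=[1,4,-]
Step 2: ref 4 → HIT, frames=[1,4,-]
Step 3: ref 1 → HIT, frames=[1,4,-]
Step 4: ref 4 → HIT, frames=[1,4,-]
Step 5: ref 1 → HIT, frames=[1,4,-]
Step 6: ref 1 → HIT, frames=[1,4,-]
Step 7: ref 1 → HIT, frames=[1,4,-]
Step 8: ref 4 → HIT, frames=[1,4,-]
Step 9: ref 1 → HIT, frames=[1,4,-]
Step 10: ref 4 → HIT, frames=[1,4,-]
Step 11: ref 1 → HIT, frames=[1,4,-]
Total faults: 2

Answer: 2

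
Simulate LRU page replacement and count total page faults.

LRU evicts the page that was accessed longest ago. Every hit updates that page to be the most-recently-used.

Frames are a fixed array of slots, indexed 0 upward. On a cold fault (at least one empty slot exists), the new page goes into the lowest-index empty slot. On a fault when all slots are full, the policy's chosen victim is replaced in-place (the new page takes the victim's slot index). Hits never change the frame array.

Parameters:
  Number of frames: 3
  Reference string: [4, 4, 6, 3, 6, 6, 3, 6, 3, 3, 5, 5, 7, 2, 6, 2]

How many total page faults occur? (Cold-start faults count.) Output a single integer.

Answer: 7

Derivation:
Step 0: ref 4 → FAULT, frames=[4,-,-]
Step 1: ref 4 → HIT, frames=[4,-,-]
Step 2: ref 6 → FAULT, frames=[4,6,-]
Step 3: ref 3 → FAULT, frames=[4,6,3]
Step 4: ref 6 → HIT, frames=[4,6,3]
Step 5: ref 6 → HIT, frames=[4,6,3]
Step 6: ref 3 → HIT, frames=[4,6,3]
Step 7: ref 6 → HIT, frames=[4,6,3]
Step 8: ref 3 → HIT, frames=[4,6,3]
Step 9: ref 3 → HIT, frames=[4,6,3]
Step 10: ref 5 → FAULT (evict 4), frames=[5,6,3]
Step 11: ref 5 → HIT, frames=[5,6,3]
Step 12: ref 7 → FAULT (evict 6), frames=[5,7,3]
Step 13: ref 2 → FAULT (evict 3), frames=[5,7,2]
Step 14: ref 6 → FAULT (evict 5), frames=[6,7,2]
Step 15: ref 2 → HIT, frames=[6,7,2]
Total faults: 7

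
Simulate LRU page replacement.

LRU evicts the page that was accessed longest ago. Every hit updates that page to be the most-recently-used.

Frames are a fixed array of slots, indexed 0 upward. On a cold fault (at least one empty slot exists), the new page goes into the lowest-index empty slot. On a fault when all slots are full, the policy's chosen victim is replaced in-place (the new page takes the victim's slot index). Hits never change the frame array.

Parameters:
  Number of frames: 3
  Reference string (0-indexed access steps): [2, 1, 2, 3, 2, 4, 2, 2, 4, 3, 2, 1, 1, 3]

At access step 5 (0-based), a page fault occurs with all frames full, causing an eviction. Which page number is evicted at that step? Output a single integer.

Answer: 1

Derivation:
Step 0: ref 2 -> FAULT, frames=[2,-,-]
Step 1: ref 1 -> FAULT, frames=[2,1,-]
Step 2: ref 2 -> HIT, frames=[2,1,-]
Step 3: ref 3 -> FAULT, frames=[2,1,3]
Step 4: ref 2 -> HIT, frames=[2,1,3]
Step 5: ref 4 -> FAULT, evict 1, frames=[2,4,3]
At step 5: evicted page 1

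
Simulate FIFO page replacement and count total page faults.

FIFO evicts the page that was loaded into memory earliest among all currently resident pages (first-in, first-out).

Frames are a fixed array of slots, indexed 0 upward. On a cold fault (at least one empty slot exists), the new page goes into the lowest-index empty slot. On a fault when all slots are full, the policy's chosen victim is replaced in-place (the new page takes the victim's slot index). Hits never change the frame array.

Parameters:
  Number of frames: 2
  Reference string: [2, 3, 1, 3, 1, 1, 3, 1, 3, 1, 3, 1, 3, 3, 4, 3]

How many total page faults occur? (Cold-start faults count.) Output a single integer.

Step 0: ref 2 → FAULT, frames=[2,-]
Step 1: ref 3 → FAULT, frames=[2,3]
Step 2: ref 1 → FAULT (evict 2), frames=[1,3]
Step 3: ref 3 → HIT, frames=[1,3]
Step 4: ref 1 → HIT, frames=[1,3]
Step 5: ref 1 → HIT, frames=[1,3]
Step 6: ref 3 → HIT, frames=[1,3]
Step 7: ref 1 → HIT, frames=[1,3]
Step 8: ref 3 → HIT, frames=[1,3]
Step 9: ref 1 → HIT, frames=[1,3]
Step 10: ref 3 → HIT, frames=[1,3]
Step 11: ref 1 → HIT, frames=[1,3]
Step 12: ref 3 → HIT, frames=[1,3]
Step 13: ref 3 → HIT, frames=[1,3]
Step 14: ref 4 → FAULT (evict 3), frames=[1,4]
Step 15: ref 3 → FAULT (evict 1), frames=[3,4]
Total faults: 5

Answer: 5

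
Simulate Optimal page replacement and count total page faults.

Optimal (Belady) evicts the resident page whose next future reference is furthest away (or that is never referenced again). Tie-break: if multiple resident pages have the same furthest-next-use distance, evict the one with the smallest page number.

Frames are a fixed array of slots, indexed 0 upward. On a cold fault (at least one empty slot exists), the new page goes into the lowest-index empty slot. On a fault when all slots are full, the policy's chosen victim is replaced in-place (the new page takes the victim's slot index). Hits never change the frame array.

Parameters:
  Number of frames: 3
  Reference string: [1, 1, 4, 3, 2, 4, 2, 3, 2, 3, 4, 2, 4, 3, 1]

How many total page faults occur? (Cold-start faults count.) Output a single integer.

Step 0: ref 1 → FAULT, frames=[1,-,-]
Step 1: ref 1 → HIT, frames=[1,-,-]
Step 2: ref 4 → FAULT, frames=[1,4,-]
Step 3: ref 3 → FAULT, frames=[1,4,3]
Step 4: ref 2 → FAULT (evict 1), frames=[2,4,3]
Step 5: ref 4 → HIT, frames=[2,4,3]
Step 6: ref 2 → HIT, frames=[2,4,3]
Step 7: ref 3 → HIT, frames=[2,4,3]
Step 8: ref 2 → HIT, frames=[2,4,3]
Step 9: ref 3 → HIT, frames=[2,4,3]
Step 10: ref 4 → HIT, frames=[2,4,3]
Step 11: ref 2 → HIT, frames=[2,4,3]
Step 12: ref 4 → HIT, frames=[2,4,3]
Step 13: ref 3 → HIT, frames=[2,4,3]
Step 14: ref 1 → FAULT (evict 2), frames=[1,4,3]
Total faults: 5

Answer: 5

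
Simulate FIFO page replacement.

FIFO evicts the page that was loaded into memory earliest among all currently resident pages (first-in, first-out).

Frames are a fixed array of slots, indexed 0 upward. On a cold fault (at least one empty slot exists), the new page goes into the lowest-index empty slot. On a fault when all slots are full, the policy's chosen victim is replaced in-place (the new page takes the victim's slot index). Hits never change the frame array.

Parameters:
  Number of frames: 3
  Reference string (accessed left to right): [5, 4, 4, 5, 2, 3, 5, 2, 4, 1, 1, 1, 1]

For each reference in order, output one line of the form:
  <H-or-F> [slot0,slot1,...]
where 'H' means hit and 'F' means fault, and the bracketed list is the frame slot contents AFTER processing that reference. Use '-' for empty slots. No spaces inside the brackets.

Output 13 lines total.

F [5,-,-]
F [5,4,-]
H [5,4,-]
H [5,4,-]
F [5,4,2]
F [3,4,2]
F [3,5,2]
H [3,5,2]
F [3,5,4]
F [1,5,4]
H [1,5,4]
H [1,5,4]
H [1,5,4]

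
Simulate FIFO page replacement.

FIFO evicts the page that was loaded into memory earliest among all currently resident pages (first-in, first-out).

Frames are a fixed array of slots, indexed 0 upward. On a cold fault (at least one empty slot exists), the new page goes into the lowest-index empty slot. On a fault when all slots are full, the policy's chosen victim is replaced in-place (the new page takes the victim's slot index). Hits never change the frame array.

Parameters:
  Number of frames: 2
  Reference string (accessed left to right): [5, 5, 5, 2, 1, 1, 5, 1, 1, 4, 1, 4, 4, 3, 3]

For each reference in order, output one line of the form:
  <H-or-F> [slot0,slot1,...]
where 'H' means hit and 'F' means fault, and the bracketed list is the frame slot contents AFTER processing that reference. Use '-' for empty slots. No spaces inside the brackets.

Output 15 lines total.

F [5,-]
H [5,-]
H [5,-]
F [5,2]
F [1,2]
H [1,2]
F [1,5]
H [1,5]
H [1,5]
F [4,5]
F [4,1]
H [4,1]
H [4,1]
F [3,1]
H [3,1]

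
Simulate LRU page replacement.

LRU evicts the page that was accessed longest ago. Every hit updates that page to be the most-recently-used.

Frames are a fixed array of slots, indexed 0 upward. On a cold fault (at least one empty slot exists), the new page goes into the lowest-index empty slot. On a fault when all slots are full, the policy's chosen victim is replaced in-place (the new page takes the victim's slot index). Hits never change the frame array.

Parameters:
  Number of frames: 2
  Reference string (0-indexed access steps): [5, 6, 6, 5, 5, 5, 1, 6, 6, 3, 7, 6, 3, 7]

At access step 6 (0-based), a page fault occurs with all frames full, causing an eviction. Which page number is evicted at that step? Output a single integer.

Answer: 6

Derivation:
Step 0: ref 5 -> FAULT, frames=[5,-]
Step 1: ref 6 -> FAULT, frames=[5,6]
Step 2: ref 6 -> HIT, frames=[5,6]
Step 3: ref 5 -> HIT, frames=[5,6]
Step 4: ref 5 -> HIT, frames=[5,6]
Step 5: ref 5 -> HIT, frames=[5,6]
Step 6: ref 1 -> FAULT, evict 6, frames=[5,1]
At step 6: evicted page 6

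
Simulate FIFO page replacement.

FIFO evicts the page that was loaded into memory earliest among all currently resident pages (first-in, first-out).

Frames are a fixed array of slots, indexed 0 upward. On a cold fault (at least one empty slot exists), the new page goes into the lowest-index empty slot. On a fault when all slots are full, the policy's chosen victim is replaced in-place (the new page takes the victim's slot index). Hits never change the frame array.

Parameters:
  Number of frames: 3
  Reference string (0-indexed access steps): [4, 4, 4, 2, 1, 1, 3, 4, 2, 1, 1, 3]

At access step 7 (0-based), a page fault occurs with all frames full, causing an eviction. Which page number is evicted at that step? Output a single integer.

Step 0: ref 4 -> FAULT, frames=[4,-,-]
Step 1: ref 4 -> HIT, frames=[4,-,-]
Step 2: ref 4 -> HIT, frames=[4,-,-]
Step 3: ref 2 -> FAULT, frames=[4,2,-]
Step 4: ref 1 -> FAULT, frames=[4,2,1]
Step 5: ref 1 -> HIT, frames=[4,2,1]
Step 6: ref 3 -> FAULT, evict 4, frames=[3,2,1]
Step 7: ref 4 -> FAULT, evict 2, frames=[3,4,1]
At step 7: evicted page 2

Answer: 2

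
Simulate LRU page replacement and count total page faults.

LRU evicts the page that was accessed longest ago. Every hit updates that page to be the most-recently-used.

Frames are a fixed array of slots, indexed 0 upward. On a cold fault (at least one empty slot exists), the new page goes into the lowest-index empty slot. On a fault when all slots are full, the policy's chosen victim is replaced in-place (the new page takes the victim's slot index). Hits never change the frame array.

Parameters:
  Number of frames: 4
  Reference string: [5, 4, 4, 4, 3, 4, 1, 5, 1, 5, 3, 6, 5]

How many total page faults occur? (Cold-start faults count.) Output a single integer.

Answer: 5

Derivation:
Step 0: ref 5 → FAULT, frames=[5,-,-,-]
Step 1: ref 4 → FAULT, frames=[5,4,-,-]
Step 2: ref 4 → HIT, frames=[5,4,-,-]
Step 3: ref 4 → HIT, frames=[5,4,-,-]
Step 4: ref 3 → FAULT, frames=[5,4,3,-]
Step 5: ref 4 → HIT, frames=[5,4,3,-]
Step 6: ref 1 → FAULT, frames=[5,4,3,1]
Step 7: ref 5 → HIT, frames=[5,4,3,1]
Step 8: ref 1 → HIT, frames=[5,4,3,1]
Step 9: ref 5 → HIT, frames=[5,4,3,1]
Step 10: ref 3 → HIT, frames=[5,4,3,1]
Step 11: ref 6 → FAULT (evict 4), frames=[5,6,3,1]
Step 12: ref 5 → HIT, frames=[5,6,3,1]
Total faults: 5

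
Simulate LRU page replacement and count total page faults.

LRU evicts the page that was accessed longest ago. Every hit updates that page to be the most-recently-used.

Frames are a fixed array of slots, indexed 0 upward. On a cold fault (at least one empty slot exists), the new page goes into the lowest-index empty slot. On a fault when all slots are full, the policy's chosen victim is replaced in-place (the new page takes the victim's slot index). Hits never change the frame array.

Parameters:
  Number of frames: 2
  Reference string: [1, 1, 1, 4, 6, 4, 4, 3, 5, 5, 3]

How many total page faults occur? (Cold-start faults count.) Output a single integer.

Step 0: ref 1 → FAULT, frames=[1,-]
Step 1: ref 1 → HIT, frames=[1,-]
Step 2: ref 1 → HIT, frames=[1,-]
Step 3: ref 4 → FAULT, frames=[1,4]
Step 4: ref 6 → FAULT (evict 1), frames=[6,4]
Step 5: ref 4 → HIT, frames=[6,4]
Step 6: ref 4 → HIT, frames=[6,4]
Step 7: ref 3 → FAULT (evict 6), frames=[3,4]
Step 8: ref 5 → FAULT (evict 4), frames=[3,5]
Step 9: ref 5 → HIT, frames=[3,5]
Step 10: ref 3 → HIT, frames=[3,5]
Total faults: 5

Answer: 5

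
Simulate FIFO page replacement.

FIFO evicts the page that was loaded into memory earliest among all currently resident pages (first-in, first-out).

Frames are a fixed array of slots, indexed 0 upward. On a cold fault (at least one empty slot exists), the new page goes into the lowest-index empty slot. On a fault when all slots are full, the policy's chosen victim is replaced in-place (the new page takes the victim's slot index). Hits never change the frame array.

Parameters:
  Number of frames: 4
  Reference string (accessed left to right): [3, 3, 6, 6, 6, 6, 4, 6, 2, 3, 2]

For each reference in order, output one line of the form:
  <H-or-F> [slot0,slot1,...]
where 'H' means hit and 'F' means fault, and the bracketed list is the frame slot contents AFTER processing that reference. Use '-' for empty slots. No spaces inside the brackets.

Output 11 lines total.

F [3,-,-,-]
H [3,-,-,-]
F [3,6,-,-]
H [3,6,-,-]
H [3,6,-,-]
H [3,6,-,-]
F [3,6,4,-]
H [3,6,4,-]
F [3,6,4,2]
H [3,6,4,2]
H [3,6,4,2]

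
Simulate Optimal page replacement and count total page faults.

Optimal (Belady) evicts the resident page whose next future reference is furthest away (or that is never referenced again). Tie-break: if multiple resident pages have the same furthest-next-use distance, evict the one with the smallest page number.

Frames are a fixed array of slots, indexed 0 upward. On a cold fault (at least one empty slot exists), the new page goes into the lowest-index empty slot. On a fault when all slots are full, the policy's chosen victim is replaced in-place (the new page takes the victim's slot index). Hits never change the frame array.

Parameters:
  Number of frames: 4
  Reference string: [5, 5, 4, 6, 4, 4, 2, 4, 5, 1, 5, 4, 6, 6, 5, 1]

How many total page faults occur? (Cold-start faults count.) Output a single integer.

Answer: 5

Derivation:
Step 0: ref 5 → FAULT, frames=[5,-,-,-]
Step 1: ref 5 → HIT, frames=[5,-,-,-]
Step 2: ref 4 → FAULT, frames=[5,4,-,-]
Step 3: ref 6 → FAULT, frames=[5,4,6,-]
Step 4: ref 4 → HIT, frames=[5,4,6,-]
Step 5: ref 4 → HIT, frames=[5,4,6,-]
Step 6: ref 2 → FAULT, frames=[5,4,6,2]
Step 7: ref 4 → HIT, frames=[5,4,6,2]
Step 8: ref 5 → HIT, frames=[5,4,6,2]
Step 9: ref 1 → FAULT (evict 2), frames=[5,4,6,1]
Step 10: ref 5 → HIT, frames=[5,4,6,1]
Step 11: ref 4 → HIT, frames=[5,4,6,1]
Step 12: ref 6 → HIT, frames=[5,4,6,1]
Step 13: ref 6 → HIT, frames=[5,4,6,1]
Step 14: ref 5 → HIT, frames=[5,4,6,1]
Step 15: ref 1 → HIT, frames=[5,4,6,1]
Total faults: 5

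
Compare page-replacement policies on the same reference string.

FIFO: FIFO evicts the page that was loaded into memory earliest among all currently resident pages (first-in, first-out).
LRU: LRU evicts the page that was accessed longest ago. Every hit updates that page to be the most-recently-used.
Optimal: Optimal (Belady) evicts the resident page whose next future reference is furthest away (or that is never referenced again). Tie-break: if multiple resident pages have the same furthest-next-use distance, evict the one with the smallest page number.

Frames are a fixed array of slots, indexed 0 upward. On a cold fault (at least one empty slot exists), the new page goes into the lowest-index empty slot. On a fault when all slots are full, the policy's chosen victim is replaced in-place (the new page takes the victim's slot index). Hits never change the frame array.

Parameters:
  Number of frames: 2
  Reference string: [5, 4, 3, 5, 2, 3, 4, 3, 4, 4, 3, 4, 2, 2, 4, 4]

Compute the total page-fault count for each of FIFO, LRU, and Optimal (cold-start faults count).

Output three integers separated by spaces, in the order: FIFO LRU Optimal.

Answer: 8 8 6

Derivation:
--- FIFO ---
  step 0: ref 5 -> FAULT, frames=[5,-] (faults so far: 1)
  step 1: ref 4 -> FAULT, frames=[5,4] (faults so far: 2)
  step 2: ref 3 -> FAULT, evict 5, frames=[3,4] (faults so far: 3)
  step 3: ref 5 -> FAULT, evict 4, frames=[3,5] (faults so far: 4)
  step 4: ref 2 -> FAULT, evict 3, frames=[2,5] (faults so far: 5)
  step 5: ref 3 -> FAULT, evict 5, frames=[2,3] (faults so far: 6)
  step 6: ref 4 -> FAULT, evict 2, frames=[4,3] (faults so far: 7)
  step 7: ref 3 -> HIT, frames=[4,3] (faults so far: 7)
  step 8: ref 4 -> HIT, frames=[4,3] (faults so far: 7)
  step 9: ref 4 -> HIT, frames=[4,3] (faults so far: 7)
  step 10: ref 3 -> HIT, frames=[4,3] (faults so far: 7)
  step 11: ref 4 -> HIT, frames=[4,3] (faults so far: 7)
  step 12: ref 2 -> FAULT, evict 3, frames=[4,2] (faults so far: 8)
  step 13: ref 2 -> HIT, frames=[4,2] (faults so far: 8)
  step 14: ref 4 -> HIT, frames=[4,2] (faults so far: 8)
  step 15: ref 4 -> HIT, frames=[4,2] (faults so far: 8)
  FIFO total faults: 8
--- LRU ---
  step 0: ref 5 -> FAULT, frames=[5,-] (faults so far: 1)
  step 1: ref 4 -> FAULT, frames=[5,4] (faults so far: 2)
  step 2: ref 3 -> FAULT, evict 5, frames=[3,4] (faults so far: 3)
  step 3: ref 5 -> FAULT, evict 4, frames=[3,5] (faults so far: 4)
  step 4: ref 2 -> FAULT, evict 3, frames=[2,5] (faults so far: 5)
  step 5: ref 3 -> FAULT, evict 5, frames=[2,3] (faults so far: 6)
  step 6: ref 4 -> FAULT, evict 2, frames=[4,3] (faults so far: 7)
  step 7: ref 3 -> HIT, frames=[4,3] (faults so far: 7)
  step 8: ref 4 -> HIT, frames=[4,3] (faults so far: 7)
  step 9: ref 4 -> HIT, frames=[4,3] (faults so far: 7)
  step 10: ref 3 -> HIT, frames=[4,3] (faults so far: 7)
  step 11: ref 4 -> HIT, frames=[4,3] (faults so far: 7)
  step 12: ref 2 -> FAULT, evict 3, frames=[4,2] (faults so far: 8)
  step 13: ref 2 -> HIT, frames=[4,2] (faults so far: 8)
  step 14: ref 4 -> HIT, frames=[4,2] (faults so far: 8)
  step 15: ref 4 -> HIT, frames=[4,2] (faults so far: 8)
  LRU total faults: 8
--- Optimal ---
  step 0: ref 5 -> FAULT, frames=[5,-] (faults so far: 1)
  step 1: ref 4 -> FAULT, frames=[5,4] (faults so far: 2)
  step 2: ref 3 -> FAULT, evict 4, frames=[5,3] (faults so far: 3)
  step 3: ref 5 -> HIT, frames=[5,3] (faults so far: 3)
  step 4: ref 2 -> FAULT, evict 5, frames=[2,3] (faults so far: 4)
  step 5: ref 3 -> HIT, frames=[2,3] (faults so far: 4)
  step 6: ref 4 -> FAULT, evict 2, frames=[4,3] (faults so far: 5)
  step 7: ref 3 -> HIT, frames=[4,3] (faults so far: 5)
  step 8: ref 4 -> HIT, frames=[4,3] (faults so far: 5)
  step 9: ref 4 -> HIT, frames=[4,3] (faults so far: 5)
  step 10: ref 3 -> HIT, frames=[4,3] (faults so far: 5)
  step 11: ref 4 -> HIT, frames=[4,3] (faults so far: 5)
  step 12: ref 2 -> FAULT, evict 3, frames=[4,2] (faults so far: 6)
  step 13: ref 2 -> HIT, frames=[4,2] (faults so far: 6)
  step 14: ref 4 -> HIT, frames=[4,2] (faults so far: 6)
  step 15: ref 4 -> HIT, frames=[4,2] (faults so far: 6)
  Optimal total faults: 6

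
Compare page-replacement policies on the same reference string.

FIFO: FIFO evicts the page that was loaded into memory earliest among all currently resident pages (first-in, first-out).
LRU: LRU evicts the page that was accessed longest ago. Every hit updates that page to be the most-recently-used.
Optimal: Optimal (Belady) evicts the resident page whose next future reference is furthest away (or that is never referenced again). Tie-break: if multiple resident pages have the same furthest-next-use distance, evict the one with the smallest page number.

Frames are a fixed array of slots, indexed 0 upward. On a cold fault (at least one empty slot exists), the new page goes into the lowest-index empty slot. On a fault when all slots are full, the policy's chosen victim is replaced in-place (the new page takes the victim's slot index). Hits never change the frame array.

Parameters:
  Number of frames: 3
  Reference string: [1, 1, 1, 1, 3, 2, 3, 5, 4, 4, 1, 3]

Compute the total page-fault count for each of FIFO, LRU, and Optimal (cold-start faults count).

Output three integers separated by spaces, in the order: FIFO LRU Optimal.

Answer: 7 7 5

Derivation:
--- FIFO ---
  step 0: ref 1 -> FAULT, frames=[1,-,-] (faults so far: 1)
  step 1: ref 1 -> HIT, frames=[1,-,-] (faults so far: 1)
  step 2: ref 1 -> HIT, frames=[1,-,-] (faults so far: 1)
  step 3: ref 1 -> HIT, frames=[1,-,-] (faults so far: 1)
  step 4: ref 3 -> FAULT, frames=[1,3,-] (faults so far: 2)
  step 5: ref 2 -> FAULT, frames=[1,3,2] (faults so far: 3)
  step 6: ref 3 -> HIT, frames=[1,3,2] (faults so far: 3)
  step 7: ref 5 -> FAULT, evict 1, frames=[5,3,2] (faults so far: 4)
  step 8: ref 4 -> FAULT, evict 3, frames=[5,4,2] (faults so far: 5)
  step 9: ref 4 -> HIT, frames=[5,4,2] (faults so far: 5)
  step 10: ref 1 -> FAULT, evict 2, frames=[5,4,1] (faults so far: 6)
  step 11: ref 3 -> FAULT, evict 5, frames=[3,4,1] (faults so far: 7)
  FIFO total faults: 7
--- LRU ---
  step 0: ref 1 -> FAULT, frames=[1,-,-] (faults so far: 1)
  step 1: ref 1 -> HIT, frames=[1,-,-] (faults so far: 1)
  step 2: ref 1 -> HIT, frames=[1,-,-] (faults so far: 1)
  step 3: ref 1 -> HIT, frames=[1,-,-] (faults so far: 1)
  step 4: ref 3 -> FAULT, frames=[1,3,-] (faults so far: 2)
  step 5: ref 2 -> FAULT, frames=[1,3,2] (faults so far: 3)
  step 6: ref 3 -> HIT, frames=[1,3,2] (faults so far: 3)
  step 7: ref 5 -> FAULT, evict 1, frames=[5,3,2] (faults so far: 4)
  step 8: ref 4 -> FAULT, evict 2, frames=[5,3,4] (faults so far: 5)
  step 9: ref 4 -> HIT, frames=[5,3,4] (faults so far: 5)
  step 10: ref 1 -> FAULT, evict 3, frames=[5,1,4] (faults so far: 6)
  step 11: ref 3 -> FAULT, evict 5, frames=[3,1,4] (faults so far: 7)
  LRU total faults: 7
--- Optimal ---
  step 0: ref 1 -> FAULT, frames=[1,-,-] (faults so far: 1)
  step 1: ref 1 -> HIT, frames=[1,-,-] (faults so far: 1)
  step 2: ref 1 -> HIT, frames=[1,-,-] (faults so far: 1)
  step 3: ref 1 -> HIT, frames=[1,-,-] (faults so far: 1)
  step 4: ref 3 -> FAULT, frames=[1,3,-] (faults so far: 2)
  step 5: ref 2 -> FAULT, frames=[1,3,2] (faults so far: 3)
  step 6: ref 3 -> HIT, frames=[1,3,2] (faults so far: 3)
  step 7: ref 5 -> FAULT, evict 2, frames=[1,3,5] (faults so far: 4)
  step 8: ref 4 -> FAULT, evict 5, frames=[1,3,4] (faults so far: 5)
  step 9: ref 4 -> HIT, frames=[1,3,4] (faults so far: 5)
  step 10: ref 1 -> HIT, frames=[1,3,4] (faults so far: 5)
  step 11: ref 3 -> HIT, frames=[1,3,4] (faults so far: 5)
  Optimal total faults: 5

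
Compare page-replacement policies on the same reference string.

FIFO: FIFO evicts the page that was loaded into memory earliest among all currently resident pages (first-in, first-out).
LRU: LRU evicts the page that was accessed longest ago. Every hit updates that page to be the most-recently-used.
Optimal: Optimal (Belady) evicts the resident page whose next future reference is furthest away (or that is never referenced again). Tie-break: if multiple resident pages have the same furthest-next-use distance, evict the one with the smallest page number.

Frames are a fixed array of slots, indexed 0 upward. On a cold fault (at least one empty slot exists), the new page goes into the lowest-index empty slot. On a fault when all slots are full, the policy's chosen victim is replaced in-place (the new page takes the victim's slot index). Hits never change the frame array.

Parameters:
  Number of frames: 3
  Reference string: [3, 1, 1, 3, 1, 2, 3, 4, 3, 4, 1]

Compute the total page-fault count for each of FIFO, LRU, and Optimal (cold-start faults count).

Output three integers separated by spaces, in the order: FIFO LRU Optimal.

Answer: 6 5 4

Derivation:
--- FIFO ---
  step 0: ref 3 -> FAULT, frames=[3,-,-] (faults so far: 1)
  step 1: ref 1 -> FAULT, frames=[3,1,-] (faults so far: 2)
  step 2: ref 1 -> HIT, frames=[3,1,-] (faults so far: 2)
  step 3: ref 3 -> HIT, frames=[3,1,-] (faults so far: 2)
  step 4: ref 1 -> HIT, frames=[3,1,-] (faults so far: 2)
  step 5: ref 2 -> FAULT, frames=[3,1,2] (faults so far: 3)
  step 6: ref 3 -> HIT, frames=[3,1,2] (faults so far: 3)
  step 7: ref 4 -> FAULT, evict 3, frames=[4,1,2] (faults so far: 4)
  step 8: ref 3 -> FAULT, evict 1, frames=[4,3,2] (faults so far: 5)
  step 9: ref 4 -> HIT, frames=[4,3,2] (faults so far: 5)
  step 10: ref 1 -> FAULT, evict 2, frames=[4,3,1] (faults so far: 6)
  FIFO total faults: 6
--- LRU ---
  step 0: ref 3 -> FAULT, frames=[3,-,-] (faults so far: 1)
  step 1: ref 1 -> FAULT, frames=[3,1,-] (faults so far: 2)
  step 2: ref 1 -> HIT, frames=[3,1,-] (faults so far: 2)
  step 3: ref 3 -> HIT, frames=[3,1,-] (faults so far: 2)
  step 4: ref 1 -> HIT, frames=[3,1,-] (faults so far: 2)
  step 5: ref 2 -> FAULT, frames=[3,1,2] (faults so far: 3)
  step 6: ref 3 -> HIT, frames=[3,1,2] (faults so far: 3)
  step 7: ref 4 -> FAULT, evict 1, frames=[3,4,2] (faults so far: 4)
  step 8: ref 3 -> HIT, frames=[3,4,2] (faults so far: 4)
  step 9: ref 4 -> HIT, frames=[3,4,2] (faults so far: 4)
  step 10: ref 1 -> FAULT, evict 2, frames=[3,4,1] (faults so far: 5)
  LRU total faults: 5
--- Optimal ---
  step 0: ref 3 -> FAULT, frames=[3,-,-] (faults so far: 1)
  step 1: ref 1 -> FAULT, frames=[3,1,-] (faults so far: 2)
  step 2: ref 1 -> HIT, frames=[3,1,-] (faults so far: 2)
  step 3: ref 3 -> HIT, frames=[3,1,-] (faults so far: 2)
  step 4: ref 1 -> HIT, frames=[3,1,-] (faults so far: 2)
  step 5: ref 2 -> FAULT, frames=[3,1,2] (faults so far: 3)
  step 6: ref 3 -> HIT, frames=[3,1,2] (faults so far: 3)
  step 7: ref 4 -> FAULT, evict 2, frames=[3,1,4] (faults so far: 4)
  step 8: ref 3 -> HIT, frames=[3,1,4] (faults so far: 4)
  step 9: ref 4 -> HIT, frames=[3,1,4] (faults so far: 4)
  step 10: ref 1 -> HIT, frames=[3,1,4] (faults so far: 4)
  Optimal total faults: 4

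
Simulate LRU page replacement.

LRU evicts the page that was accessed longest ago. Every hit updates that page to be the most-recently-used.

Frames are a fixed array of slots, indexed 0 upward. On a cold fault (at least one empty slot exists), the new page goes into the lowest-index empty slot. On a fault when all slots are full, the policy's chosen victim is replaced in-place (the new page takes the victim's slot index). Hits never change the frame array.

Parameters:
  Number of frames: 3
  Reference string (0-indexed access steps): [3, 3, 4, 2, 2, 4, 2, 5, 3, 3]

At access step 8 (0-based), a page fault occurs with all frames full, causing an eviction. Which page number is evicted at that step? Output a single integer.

Answer: 4

Derivation:
Step 0: ref 3 -> FAULT, frames=[3,-,-]
Step 1: ref 3 -> HIT, frames=[3,-,-]
Step 2: ref 4 -> FAULT, frames=[3,4,-]
Step 3: ref 2 -> FAULT, frames=[3,4,2]
Step 4: ref 2 -> HIT, frames=[3,4,2]
Step 5: ref 4 -> HIT, frames=[3,4,2]
Step 6: ref 2 -> HIT, frames=[3,4,2]
Step 7: ref 5 -> FAULT, evict 3, frames=[5,4,2]
Step 8: ref 3 -> FAULT, evict 4, frames=[5,3,2]
At step 8: evicted page 4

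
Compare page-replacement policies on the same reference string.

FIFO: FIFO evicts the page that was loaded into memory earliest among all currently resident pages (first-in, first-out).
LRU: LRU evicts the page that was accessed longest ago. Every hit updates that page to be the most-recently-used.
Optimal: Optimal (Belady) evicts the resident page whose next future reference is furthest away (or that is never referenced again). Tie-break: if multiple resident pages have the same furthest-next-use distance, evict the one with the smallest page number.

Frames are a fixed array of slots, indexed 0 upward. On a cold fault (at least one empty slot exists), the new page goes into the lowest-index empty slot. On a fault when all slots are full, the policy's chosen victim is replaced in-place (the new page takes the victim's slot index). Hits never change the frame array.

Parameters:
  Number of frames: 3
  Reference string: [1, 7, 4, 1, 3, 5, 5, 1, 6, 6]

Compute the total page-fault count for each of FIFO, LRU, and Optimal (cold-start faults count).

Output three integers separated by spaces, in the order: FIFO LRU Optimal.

--- FIFO ---
  step 0: ref 1 -> FAULT, frames=[1,-,-] (faults so far: 1)
  step 1: ref 7 -> FAULT, frames=[1,7,-] (faults so far: 2)
  step 2: ref 4 -> FAULT, frames=[1,7,4] (faults so far: 3)
  step 3: ref 1 -> HIT, frames=[1,7,4] (faults so far: 3)
  step 4: ref 3 -> FAULT, evict 1, frames=[3,7,4] (faults so far: 4)
  step 5: ref 5 -> FAULT, evict 7, frames=[3,5,4] (faults so far: 5)
  step 6: ref 5 -> HIT, frames=[3,5,4] (faults so far: 5)
  step 7: ref 1 -> FAULT, evict 4, frames=[3,5,1] (faults so far: 6)
  step 8: ref 6 -> FAULT, evict 3, frames=[6,5,1] (faults so far: 7)
  step 9: ref 6 -> HIT, frames=[6,5,1] (faults so far: 7)
  FIFO total faults: 7
--- LRU ---
  step 0: ref 1 -> FAULT, frames=[1,-,-] (faults so far: 1)
  step 1: ref 7 -> FAULT, frames=[1,7,-] (faults so far: 2)
  step 2: ref 4 -> FAULT, frames=[1,7,4] (faults so far: 3)
  step 3: ref 1 -> HIT, frames=[1,7,4] (faults so far: 3)
  step 4: ref 3 -> FAULT, evict 7, frames=[1,3,4] (faults so far: 4)
  step 5: ref 5 -> FAULT, evict 4, frames=[1,3,5] (faults so far: 5)
  step 6: ref 5 -> HIT, frames=[1,3,5] (faults so far: 5)
  step 7: ref 1 -> HIT, frames=[1,3,5] (faults so far: 5)
  step 8: ref 6 -> FAULT, evict 3, frames=[1,6,5] (faults so far: 6)
  step 9: ref 6 -> HIT, frames=[1,6,5] (faults so far: 6)
  LRU total faults: 6
--- Optimal ---
  step 0: ref 1 -> FAULT, frames=[1,-,-] (faults so far: 1)
  step 1: ref 7 -> FAULT, frames=[1,7,-] (faults so far: 2)
  step 2: ref 4 -> FAULT, frames=[1,7,4] (faults so far: 3)
  step 3: ref 1 -> HIT, frames=[1,7,4] (faults so far: 3)
  step 4: ref 3 -> FAULT, evict 4, frames=[1,7,3] (faults so far: 4)
  step 5: ref 5 -> FAULT, evict 3, frames=[1,7,5] (faults so far: 5)
  step 6: ref 5 -> HIT, frames=[1,7,5] (faults so far: 5)
  step 7: ref 1 -> HIT, frames=[1,7,5] (faults so far: 5)
  step 8: ref 6 -> FAULT, evict 1, frames=[6,7,5] (faults so far: 6)
  step 9: ref 6 -> HIT, frames=[6,7,5] (faults so far: 6)
  Optimal total faults: 6

Answer: 7 6 6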